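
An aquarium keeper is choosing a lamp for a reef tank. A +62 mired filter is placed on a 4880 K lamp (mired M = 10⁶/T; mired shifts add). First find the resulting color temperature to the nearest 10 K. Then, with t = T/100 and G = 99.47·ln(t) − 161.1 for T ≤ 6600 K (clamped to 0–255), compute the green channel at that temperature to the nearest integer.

199

M_in = 10⁶/4880 = 204.92; M_out = 204.92 + (+62) = 266.92.
T_out = 10⁶/266.92 = 3746.5 K → 3750 K; t = 37.5.
G = 99.47·ln 37.5 − 161.1 = 99.47·3.6243 − 161.1 = 199.413.
Rounded: 199.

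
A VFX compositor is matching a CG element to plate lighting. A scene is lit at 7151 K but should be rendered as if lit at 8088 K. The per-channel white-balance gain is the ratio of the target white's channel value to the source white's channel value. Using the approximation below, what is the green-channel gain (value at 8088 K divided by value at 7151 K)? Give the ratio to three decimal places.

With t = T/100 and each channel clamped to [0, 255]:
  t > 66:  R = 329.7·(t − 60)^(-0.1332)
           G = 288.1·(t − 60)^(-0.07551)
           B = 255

At 7151 K (t = 71.51):
  G = 288.1·(71.51 − 60)^(-0.07551) = 288.1·11.51^(-0.07551) = 288.1·0.83153 = 239.564.
At 8088 K (t = 80.88):
  G = 288.1·(80.88 − 60)^(-0.07551) = 288.1·20.88^(-0.07551) = 288.1·0.79496 = 229.029.
Gain = 229.029 / 239.564 = 0.9560 → 0.956.

0.956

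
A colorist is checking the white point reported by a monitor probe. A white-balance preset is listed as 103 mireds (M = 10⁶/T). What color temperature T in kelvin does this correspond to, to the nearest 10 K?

9710 K

T = 10⁶ / 103 = 9708.74 K → 9710 K.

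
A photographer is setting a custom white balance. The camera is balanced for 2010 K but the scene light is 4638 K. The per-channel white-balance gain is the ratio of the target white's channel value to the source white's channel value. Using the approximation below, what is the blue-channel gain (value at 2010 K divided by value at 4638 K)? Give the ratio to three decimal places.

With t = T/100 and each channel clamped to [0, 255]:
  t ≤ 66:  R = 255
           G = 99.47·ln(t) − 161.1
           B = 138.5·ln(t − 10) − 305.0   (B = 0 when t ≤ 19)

0.079

At 4638 K (t = 46.38):
  B = 138.5·ln(46.38 − 10) − 305.0 = 138.5·ln 36.38 − 305.0 = 138.5·3.5940 − 305.0 = 192.772.
At 2010 K (t = 20.1):
  B = 138.5·ln(20.1 − 10) − 305.0 = 138.5·ln 10.1 − 305.0 = 138.5·2.3125 − 305.0 = 15.286.
Gain = 15.286 / 192.772 = 0.0793 → 0.079.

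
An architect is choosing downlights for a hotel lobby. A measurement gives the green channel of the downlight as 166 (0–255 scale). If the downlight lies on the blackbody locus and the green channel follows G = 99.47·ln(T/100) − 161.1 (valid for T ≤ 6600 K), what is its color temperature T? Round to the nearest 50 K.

ln t = (166 + 161.1) / 99.47 = 3.2884.
t = e^3.2884 = 26.801.
T = 100·t = 2680 K → 2700 K to the nearest 50 K.

2700 K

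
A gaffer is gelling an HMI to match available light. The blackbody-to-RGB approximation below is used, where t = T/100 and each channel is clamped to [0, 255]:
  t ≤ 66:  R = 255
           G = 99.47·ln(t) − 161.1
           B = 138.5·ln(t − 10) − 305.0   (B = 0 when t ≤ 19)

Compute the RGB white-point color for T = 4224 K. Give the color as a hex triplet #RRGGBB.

t = 4224/100 = 42.24; the t ≤ 66 branch applies.
R = 255 by definition for t ≤ 66.
G = 99.47·ln 42.24 − 161.1 = 99.47·3.7434 − 161.1 = 211.253.
B = 138.5·ln(42.24 − 10) − 305.0 = 138.5·ln 32.24 − 305.0 = 138.5·3.4732 − 305.0 = 176.039.
Rounded: (255, 211, 176).
In hex: #FFD3B0.

#FFD3B0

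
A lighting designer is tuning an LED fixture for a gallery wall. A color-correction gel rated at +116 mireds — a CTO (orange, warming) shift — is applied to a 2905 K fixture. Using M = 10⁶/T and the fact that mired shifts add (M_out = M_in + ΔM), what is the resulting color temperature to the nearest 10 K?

M_in = 10⁶/2905 = 344.23 mireds.
M_out = 344.23 + (+116) = 460.23 mireds.
T_out = 10⁶/460.23 = 2172.8 K → 2170 K.

2170 K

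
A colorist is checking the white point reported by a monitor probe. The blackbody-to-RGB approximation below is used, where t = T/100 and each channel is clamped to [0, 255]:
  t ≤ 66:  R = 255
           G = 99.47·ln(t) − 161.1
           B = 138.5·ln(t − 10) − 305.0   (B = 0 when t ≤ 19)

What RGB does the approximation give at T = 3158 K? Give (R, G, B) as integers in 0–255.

(255, 182, 120)

t = 3158/100 = 31.58; the t ≤ 66 branch applies.
R = 255 by definition for t ≤ 66.
G = 99.47·ln 31.58 − 161.1 = 99.47·3.4525 − 161.1 = 182.323.
B = 138.5·ln(31.58 − 10) − 305.0 = 138.5·ln 21.58 − 305.0 = 138.5·3.0718 − 305.0 = 120.440.
Rounded: (255, 182, 120).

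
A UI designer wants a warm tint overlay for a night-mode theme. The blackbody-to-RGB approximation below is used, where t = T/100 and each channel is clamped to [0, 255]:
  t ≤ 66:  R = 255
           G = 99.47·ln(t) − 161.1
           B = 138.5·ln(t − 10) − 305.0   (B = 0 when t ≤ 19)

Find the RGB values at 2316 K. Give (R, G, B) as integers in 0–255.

t = 2316/100 = 23.16; the t ≤ 66 branch applies.
R = 255 by definition for t ≤ 66.
G = 99.47·ln 23.16 − 161.1 = 99.47·3.1424 − 161.1 = 151.477.
B = 138.5·ln(23.16 − 10) − 305.0 = 138.5·ln 13.16 − 305.0 = 138.5·2.5772 − 305.0 = 51.940.
Rounded: (255, 151, 52).

(255, 151, 52)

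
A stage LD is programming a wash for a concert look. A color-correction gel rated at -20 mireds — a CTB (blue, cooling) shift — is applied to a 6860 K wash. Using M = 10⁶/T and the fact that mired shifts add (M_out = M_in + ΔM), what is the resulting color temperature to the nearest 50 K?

7950 K

M_in = 10⁶/6860 = 145.77 mireds.
M_out = 145.77 + (-20) = 125.77 mireds.
T_out = 10⁶/125.77 = 7950.9 K → 7950 K.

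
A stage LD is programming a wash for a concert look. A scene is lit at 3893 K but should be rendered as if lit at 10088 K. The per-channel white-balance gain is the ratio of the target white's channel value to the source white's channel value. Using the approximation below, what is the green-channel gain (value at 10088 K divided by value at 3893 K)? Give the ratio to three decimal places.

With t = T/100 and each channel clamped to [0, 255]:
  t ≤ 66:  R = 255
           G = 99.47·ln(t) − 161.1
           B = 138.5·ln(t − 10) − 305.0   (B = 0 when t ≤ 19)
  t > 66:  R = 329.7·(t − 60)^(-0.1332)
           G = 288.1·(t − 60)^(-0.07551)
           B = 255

At 3893 K (t = 38.93):
  G = 99.47·ln 38.93 − 161.1 = 99.47·3.6618 − 161.1 = 203.136.
At 10088 K (t = 100.88):
  G = 288.1·(100.88 − 60)^(-0.07551) = 288.1·40.88^(-0.07551) = 288.1·0.75564 = 217.700.
Gain = 217.700 / 203.136 = 1.0717 → 1.072.

1.072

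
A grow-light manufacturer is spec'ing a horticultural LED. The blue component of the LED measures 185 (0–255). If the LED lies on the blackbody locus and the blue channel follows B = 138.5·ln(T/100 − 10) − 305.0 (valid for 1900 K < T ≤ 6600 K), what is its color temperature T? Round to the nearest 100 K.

ln(t − 10) = (185 + 305.0) / 138.5 = 3.5379.
t − 10 = e^3.5379 = 34.395, so t = 44.395.
T = 100·t = 4439 K → 4400 K to the nearest 100 K.

4400 K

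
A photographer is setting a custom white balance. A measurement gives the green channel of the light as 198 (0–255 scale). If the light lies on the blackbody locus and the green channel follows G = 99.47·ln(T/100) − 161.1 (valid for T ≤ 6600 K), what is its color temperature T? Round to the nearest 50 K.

3700 K

ln t = (198 + 161.1) / 99.47 = 3.6101.
t = e^3.6101 = 36.971.
T = 100·t = 3697 K → 3700 K to the nearest 50 K.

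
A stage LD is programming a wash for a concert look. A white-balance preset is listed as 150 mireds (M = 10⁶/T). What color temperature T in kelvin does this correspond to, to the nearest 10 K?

6670 K

T = 10⁶ / 150 = 6666.67 K → 6670 K.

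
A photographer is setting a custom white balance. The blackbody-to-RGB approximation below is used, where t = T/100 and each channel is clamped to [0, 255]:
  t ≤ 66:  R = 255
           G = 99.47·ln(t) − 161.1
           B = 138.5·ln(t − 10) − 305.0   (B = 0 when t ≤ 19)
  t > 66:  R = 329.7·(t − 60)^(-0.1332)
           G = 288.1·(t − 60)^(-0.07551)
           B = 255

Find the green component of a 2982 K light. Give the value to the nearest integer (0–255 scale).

t = 2982/100 = 29.82; the t ≤ 66 branch applies.
G = 99.47·ln 29.82 − 161.1 = 99.47·3.3952 − 161.1 = 176.618.
Rounded: 177.

177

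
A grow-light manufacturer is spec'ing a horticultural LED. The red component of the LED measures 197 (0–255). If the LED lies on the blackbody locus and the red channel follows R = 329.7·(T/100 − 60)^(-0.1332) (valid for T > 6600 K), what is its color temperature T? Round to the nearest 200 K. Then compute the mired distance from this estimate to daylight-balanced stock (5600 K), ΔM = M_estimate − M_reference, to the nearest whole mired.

(t − 60)^(-0.1332) = 197/329.7 = 0.59751.
t − 60 = 0.59751^(1/-0.1332) = 0.59751^(-7.508) = 47.761, so t = 107.761.
T = 100·t = 10776 K → 10800 K to the nearest 200 K.
M_estimate = 10⁶/10800 = 92.59; M_reference = 10⁶/5600 = 178.57.
ΔM = 92.59 − 178.57 = -85.98 → -86 mireds.

-86 mireds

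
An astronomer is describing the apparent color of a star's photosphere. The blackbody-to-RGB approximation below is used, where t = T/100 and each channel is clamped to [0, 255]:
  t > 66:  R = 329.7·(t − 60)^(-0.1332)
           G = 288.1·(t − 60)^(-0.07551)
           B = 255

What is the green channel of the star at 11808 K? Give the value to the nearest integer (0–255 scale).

212

t = 11808/100 = 118.08; the t > 66 branch applies.
G = 288.1·(118.08 − 60)^(-0.07551) = 288.1·58.08^(-0.07551) = 288.1·0.73587 = 212.003.
Rounded: 212.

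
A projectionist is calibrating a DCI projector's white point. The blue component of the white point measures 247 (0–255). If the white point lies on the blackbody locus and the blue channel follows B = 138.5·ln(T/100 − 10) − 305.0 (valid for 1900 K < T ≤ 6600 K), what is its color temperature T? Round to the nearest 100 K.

6400 K

ln(t − 10) = (247 + 305.0) / 138.5 = 3.9856.
t − 10 = e^3.9856 = 53.815, so t = 63.815.
T = 100·t = 6382 K → 6400 K to the nearest 100 K.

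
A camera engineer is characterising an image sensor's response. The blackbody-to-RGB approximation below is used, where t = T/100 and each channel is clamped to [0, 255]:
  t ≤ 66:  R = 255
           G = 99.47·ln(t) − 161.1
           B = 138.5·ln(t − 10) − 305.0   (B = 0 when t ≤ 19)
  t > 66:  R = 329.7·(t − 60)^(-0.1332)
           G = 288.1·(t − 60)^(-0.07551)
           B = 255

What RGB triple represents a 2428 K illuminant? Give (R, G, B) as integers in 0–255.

t = 2428/100 = 24.28; the t ≤ 66 branch applies.
R = 255 by definition for t ≤ 66.
G = 99.47·ln 24.28 − 161.1 = 99.47·3.1897 − 161.1 = 156.175.
B = 138.5·ln(24.28 − 10) − 305.0 = 138.5·ln 14.28 − 305.0 = 138.5·2.6589 − 305.0 = 63.252.
Rounded: (255, 156, 63).

(255, 156, 63)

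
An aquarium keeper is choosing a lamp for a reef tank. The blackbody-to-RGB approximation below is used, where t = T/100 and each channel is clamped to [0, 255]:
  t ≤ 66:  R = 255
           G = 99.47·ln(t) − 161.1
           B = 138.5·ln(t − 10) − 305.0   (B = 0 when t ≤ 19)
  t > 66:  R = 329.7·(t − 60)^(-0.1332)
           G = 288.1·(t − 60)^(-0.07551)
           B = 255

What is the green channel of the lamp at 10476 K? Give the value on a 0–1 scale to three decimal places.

0.848

t = 10476/100 = 104.76; the t > 66 branch applies.
G = 288.1·(104.76 − 60)^(-0.07551) = 288.1·44.76^(-0.07551) = 288.1·0.75048 = 216.214.
On a 0–1 scale: 216.214/255 = 0.8479 → 0.848.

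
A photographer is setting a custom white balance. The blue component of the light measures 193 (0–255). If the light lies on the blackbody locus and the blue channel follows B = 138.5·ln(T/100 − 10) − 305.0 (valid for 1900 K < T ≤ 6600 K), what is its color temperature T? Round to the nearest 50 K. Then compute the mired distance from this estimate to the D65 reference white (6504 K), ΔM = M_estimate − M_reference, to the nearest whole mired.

ln(t − 10) = (193 + 305.0) / 138.5 = 3.5957.
t − 10 = e^3.5957 = 36.440, so t = 46.440.
T = 100·t = 4644 K → 4650 K to the nearest 50 K.
M_estimate = 10⁶/4650 = 215.05; M_reference = 10⁶/6504 = 153.75.
ΔM = 215.05 − 153.75 = 61.30 → +61 mireds.

+61 mireds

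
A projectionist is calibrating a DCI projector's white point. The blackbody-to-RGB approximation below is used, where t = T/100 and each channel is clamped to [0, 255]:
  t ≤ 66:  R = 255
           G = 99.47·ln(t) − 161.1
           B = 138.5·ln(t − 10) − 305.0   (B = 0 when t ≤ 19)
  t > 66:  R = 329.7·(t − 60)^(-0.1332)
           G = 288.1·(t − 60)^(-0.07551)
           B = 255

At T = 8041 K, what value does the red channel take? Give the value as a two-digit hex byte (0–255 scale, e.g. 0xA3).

t = 8041/100 = 80.41; the t > 66 branch applies.
R = 329.7·(80.41 − 60)^(-0.1332) = 329.7·20.41^(-0.1332) = 329.7·0.66916 = 220.622.
Rounded: 221; in hex, 0xDD.

0xDD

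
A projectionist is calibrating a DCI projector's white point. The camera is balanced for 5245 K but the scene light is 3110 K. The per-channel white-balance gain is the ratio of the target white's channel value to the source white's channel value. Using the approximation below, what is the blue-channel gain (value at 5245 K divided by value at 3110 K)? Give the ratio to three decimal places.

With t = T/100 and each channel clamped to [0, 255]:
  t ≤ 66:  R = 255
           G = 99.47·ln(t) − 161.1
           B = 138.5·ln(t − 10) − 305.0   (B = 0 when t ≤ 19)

At 3110 K (t = 31.1):
  B = 138.5·ln(31.1 − 10) − 305.0 = 138.5·ln 21.1 − 305.0 = 138.5·3.0493 − 305.0 = 117.324.
At 5245 K (t = 52.45):
  B = 138.5·ln(52.45 − 10) − 305.0 = 138.5·ln 42.45 − 305.0 = 138.5·3.7483 − 305.0 = 214.143.
Gain = 214.143 / 117.324 = 1.8252 → 1.825.

1.825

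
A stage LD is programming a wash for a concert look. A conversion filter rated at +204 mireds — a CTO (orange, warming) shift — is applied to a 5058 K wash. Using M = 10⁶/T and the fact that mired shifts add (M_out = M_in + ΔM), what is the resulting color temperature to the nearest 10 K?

2490 K

M_in = 10⁶/5058 = 197.71 mireds.
M_out = 197.71 + (+204) = 401.71 mireds.
T_out = 10⁶/401.71 = 2489.4 K → 2490 K.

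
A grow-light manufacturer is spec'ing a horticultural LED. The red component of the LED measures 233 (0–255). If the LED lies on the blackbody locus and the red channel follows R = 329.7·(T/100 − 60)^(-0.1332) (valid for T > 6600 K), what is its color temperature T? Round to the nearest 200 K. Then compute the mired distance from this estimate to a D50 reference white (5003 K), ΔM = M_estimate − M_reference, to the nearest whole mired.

(t − 60)^(-0.1332) = 233/329.7 = 0.70670.
t − 60 = 0.70670^(1/-0.1332) = 0.70670^(-7.508) = 13.547, so t = 73.547.
T = 100·t = 7355 K → 7400 K to the nearest 200 K.
M_estimate = 10⁶/7400 = 135.14; M_reference = 10⁶/5003 = 199.88.
ΔM = 135.14 − 199.88 = -64.74 → -65 mireds.

-65 mireds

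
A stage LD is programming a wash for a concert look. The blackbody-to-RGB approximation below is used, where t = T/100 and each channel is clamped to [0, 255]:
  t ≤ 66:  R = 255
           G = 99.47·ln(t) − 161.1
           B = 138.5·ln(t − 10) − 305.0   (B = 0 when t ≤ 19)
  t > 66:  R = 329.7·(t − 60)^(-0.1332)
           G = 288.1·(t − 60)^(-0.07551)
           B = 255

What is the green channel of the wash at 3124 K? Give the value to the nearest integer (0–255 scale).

t = 3124/100 = 31.24; the t ≤ 66 branch applies.
G = 99.47·ln 31.24 − 161.1 = 99.47·3.4417 − 161.1 = 181.246.
Rounded: 181.

181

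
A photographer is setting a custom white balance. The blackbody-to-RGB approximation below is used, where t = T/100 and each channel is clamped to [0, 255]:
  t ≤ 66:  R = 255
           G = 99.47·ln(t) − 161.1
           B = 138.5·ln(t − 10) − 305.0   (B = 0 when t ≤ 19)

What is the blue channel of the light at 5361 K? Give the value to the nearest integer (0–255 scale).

t = 5361/100 = 53.61; the t ≤ 66 branch applies.
B = 138.5·ln(53.61 − 10) − 305.0 = 138.5·ln 43.61 − 305.0 = 138.5·3.7753 − 305.0 = 217.877.
Rounded: 218.

218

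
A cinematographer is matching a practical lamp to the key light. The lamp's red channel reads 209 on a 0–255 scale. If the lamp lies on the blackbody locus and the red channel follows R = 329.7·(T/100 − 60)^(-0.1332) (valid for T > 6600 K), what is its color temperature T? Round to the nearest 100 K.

9100 K

(t − 60)^(-0.1332) = 209/329.7 = 0.63391.
t − 60 = 0.63391^(1/-0.1332) = 0.63391^(-7.508) = 30.639, so t = 90.639.
T = 100·t = 9064 K → 9100 K to the nearest 100 K.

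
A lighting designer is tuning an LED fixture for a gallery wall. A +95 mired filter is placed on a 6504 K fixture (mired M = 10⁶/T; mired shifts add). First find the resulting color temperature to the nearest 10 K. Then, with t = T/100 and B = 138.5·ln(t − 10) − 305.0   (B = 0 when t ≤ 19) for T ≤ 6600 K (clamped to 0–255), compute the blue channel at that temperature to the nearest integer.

167

M_in = 10⁶/6504 = 153.75; M_out = 153.75 + (+95) = 248.75.
T_out = 10⁶/248.75 = 4020.1 K → 4020 K; t = 40.2.
B = 138.5·ln(40.2 − 10) − 305.0 = 138.5·ln 30.2 − 305.0 = 138.5·3.4078 − 305.0 = 166.986.
Rounded: 167.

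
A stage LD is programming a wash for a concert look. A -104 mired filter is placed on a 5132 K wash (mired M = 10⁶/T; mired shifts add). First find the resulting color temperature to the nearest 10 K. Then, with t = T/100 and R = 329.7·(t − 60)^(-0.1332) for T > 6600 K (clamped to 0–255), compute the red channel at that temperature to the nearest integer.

196

M_in = 10⁶/5132 = 194.86; M_out = 194.86 + (-104) = 90.86.
T_out = 10⁶/90.86 = 11006.5 K → 11010 K; t = 110.1.
R = 329.7·(110.1 − 60)^(-0.1332) = 329.7·50.1^(-0.1332) = 329.7·0.59372 = 195.749.
Rounded: 196.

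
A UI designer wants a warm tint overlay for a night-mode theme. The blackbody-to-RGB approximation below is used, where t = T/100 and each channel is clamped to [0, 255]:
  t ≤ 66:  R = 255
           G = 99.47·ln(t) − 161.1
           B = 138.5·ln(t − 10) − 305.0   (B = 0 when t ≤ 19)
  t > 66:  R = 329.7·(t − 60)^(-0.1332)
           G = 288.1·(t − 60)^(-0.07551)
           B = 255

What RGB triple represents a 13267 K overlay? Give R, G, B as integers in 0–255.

R=186, G=208, B=255

t = 13267/100 = 132.67; the t > 66 branch applies.
R = 329.7·(132.67 − 60)^(-0.1332) = 329.7·72.67^(-0.1332) = 329.7·0.56502 = 186.289.
G = 288.1·(132.67 − 60)^(-0.07551) = 288.1·72.67^(-0.07551) = 288.1·0.72352 = 208.445.
B = 255 by definition for t > 66.
Rounded: (186, 208, 255).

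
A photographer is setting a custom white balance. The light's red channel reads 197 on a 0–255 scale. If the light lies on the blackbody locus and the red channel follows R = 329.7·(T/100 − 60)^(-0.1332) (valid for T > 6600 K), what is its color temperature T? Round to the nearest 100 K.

(t − 60)^(-0.1332) = 197/329.7 = 0.59751.
t − 60 = 0.59751^(1/-0.1332) = 0.59751^(-7.508) = 47.761, so t = 107.761.
T = 100·t = 10776 K → 10800 K to the nearest 100 K.

10800 K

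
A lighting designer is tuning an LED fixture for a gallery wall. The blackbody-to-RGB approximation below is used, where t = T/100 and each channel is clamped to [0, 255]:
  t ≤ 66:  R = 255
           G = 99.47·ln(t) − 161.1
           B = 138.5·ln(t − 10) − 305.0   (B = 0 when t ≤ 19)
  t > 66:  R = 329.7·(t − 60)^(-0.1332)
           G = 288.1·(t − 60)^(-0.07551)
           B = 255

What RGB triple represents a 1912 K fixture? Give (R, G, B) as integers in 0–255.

t = 1912/100 = 19.12; the t ≤ 66 branch applies.
R = 255 by definition for t ≤ 66.
G = 99.47·ln 19.12 − 161.1 = 99.47·2.9507 − 161.1 = 132.410.
B = 138.5·ln(19.12 − 10) − 305.0 = 138.5·ln 9.12 − 305.0 = 138.5·2.2105 − 305.0 = 1.150.
Rounded: (255, 132, 1).

(255, 132, 1)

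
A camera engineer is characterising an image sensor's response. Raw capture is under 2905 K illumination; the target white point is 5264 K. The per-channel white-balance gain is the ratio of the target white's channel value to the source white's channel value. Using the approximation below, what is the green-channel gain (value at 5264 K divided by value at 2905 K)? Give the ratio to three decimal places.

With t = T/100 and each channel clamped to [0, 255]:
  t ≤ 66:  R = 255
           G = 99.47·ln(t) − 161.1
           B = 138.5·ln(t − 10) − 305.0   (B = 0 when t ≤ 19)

1.340

At 2905 K (t = 29.05):
  G = 99.47·ln 29.05 − 161.1 = 99.47·3.3690 − 161.1 = 174.016.
At 5264 K (t = 52.64):
  G = 99.47·ln 52.64 − 161.1 = 99.47·3.9635 − 161.1 = 233.147.
Gain = 233.147 / 174.016 = 1.3398 → 1.340.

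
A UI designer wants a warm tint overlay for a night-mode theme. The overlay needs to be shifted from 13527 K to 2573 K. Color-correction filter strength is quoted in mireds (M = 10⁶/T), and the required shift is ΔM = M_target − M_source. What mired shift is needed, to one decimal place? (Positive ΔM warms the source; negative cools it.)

M_source = 10⁶/13527 = 73.926; M_target = 10⁶/2573 = 388.651.
ΔM = 388.651 − 73.926 = 314.725 → +314.7 mireds, a warming shift.

+314.7 mireds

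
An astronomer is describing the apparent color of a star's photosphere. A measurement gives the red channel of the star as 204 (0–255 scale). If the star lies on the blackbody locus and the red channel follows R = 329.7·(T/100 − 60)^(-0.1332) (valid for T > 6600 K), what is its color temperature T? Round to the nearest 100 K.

9700 K

(t − 60)^(-0.1332) = 204/329.7 = 0.61874.
t − 60 = 0.61874^(1/-0.1332) = 0.61874^(-7.508) = 36.748, so t = 96.748.
T = 100·t = 9675 K → 9700 K to the nearest 100 K.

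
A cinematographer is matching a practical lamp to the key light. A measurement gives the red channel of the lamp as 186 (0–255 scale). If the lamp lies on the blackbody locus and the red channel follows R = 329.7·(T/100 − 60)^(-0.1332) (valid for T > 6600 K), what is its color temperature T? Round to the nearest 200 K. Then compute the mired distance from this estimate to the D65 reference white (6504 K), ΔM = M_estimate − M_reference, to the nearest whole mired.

(t − 60)^(-0.1332) = 186/329.7 = 0.56415.
t − 60 = 0.56415^(1/-0.1332) = 0.56415^(-7.508) = 73.521, so t = 133.521.
T = 100·t = 13352 K → 13400 K to the nearest 200 K.
M_estimate = 10⁶/13400 = 74.63; M_reference = 10⁶/6504 = 153.75.
ΔM = 74.63 − 153.75 = -79.12 → -79 mireds.

-79 mireds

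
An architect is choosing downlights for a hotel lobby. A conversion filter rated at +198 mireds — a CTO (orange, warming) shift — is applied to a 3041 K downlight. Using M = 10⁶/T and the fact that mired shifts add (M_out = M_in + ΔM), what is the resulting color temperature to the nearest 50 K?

1900 K

M_in = 10⁶/3041 = 328.84 mireds.
M_out = 328.84 + (+198) = 526.84 mireds.
T_out = 10⁶/526.84 = 1898.1 K → 1900 K.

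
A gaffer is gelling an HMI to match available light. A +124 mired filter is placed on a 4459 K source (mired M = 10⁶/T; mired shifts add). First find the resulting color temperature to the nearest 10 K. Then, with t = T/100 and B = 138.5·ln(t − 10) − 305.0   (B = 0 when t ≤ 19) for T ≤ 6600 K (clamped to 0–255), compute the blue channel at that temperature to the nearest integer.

M_in = 10⁶/4459 = 224.27; M_out = 224.27 + (+124) = 348.27.
T_out = 10⁶/348.27 = 2871.4 K → 2870 K; t = 28.7.
B = 138.5·ln(28.7 − 10) − 305.0 = 138.5·ln 18.7 − 305.0 = 138.5·2.9285 − 305.0 = 100.601.
Rounded: 101.

101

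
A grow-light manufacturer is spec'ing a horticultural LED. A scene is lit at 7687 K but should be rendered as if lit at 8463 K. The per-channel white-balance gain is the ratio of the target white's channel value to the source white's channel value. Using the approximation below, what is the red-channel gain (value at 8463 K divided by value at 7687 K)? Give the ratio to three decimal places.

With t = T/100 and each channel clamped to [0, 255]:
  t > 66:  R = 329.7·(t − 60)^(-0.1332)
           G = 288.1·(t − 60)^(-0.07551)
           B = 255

At 7687 K (t = 76.87):
  R = 329.7·(76.87 − 60)^(-0.1332) = 329.7·16.87^(-0.1332) = 329.7·0.68635 = 226.291.
At 8463 K (t = 84.63):
  R = 329.7·(84.63 − 60)^(-0.1332) = 329.7·24.63^(-0.1332) = 329.7·0.65261 = 215.167.
Gain = 215.167 / 226.291 = 0.9508 → 0.951.

0.951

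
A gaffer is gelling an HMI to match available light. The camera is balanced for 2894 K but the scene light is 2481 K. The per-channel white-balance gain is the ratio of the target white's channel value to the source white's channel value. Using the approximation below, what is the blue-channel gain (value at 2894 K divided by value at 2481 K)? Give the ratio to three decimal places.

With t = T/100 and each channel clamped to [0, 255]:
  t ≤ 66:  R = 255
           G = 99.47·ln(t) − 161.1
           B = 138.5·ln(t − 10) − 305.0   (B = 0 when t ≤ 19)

1.499

At 2481 K (t = 24.81):
  B = 138.5·ln(24.81 − 10) − 305.0 = 138.5·ln 14.81 − 305.0 = 138.5·2.6953 − 305.0 = 68.299.
At 2894 K (t = 28.94):
  B = 138.5·ln(28.94 − 10) − 305.0 = 138.5·ln 18.94 − 305.0 = 138.5·2.9413 − 305.0 = 102.367.
Gain = 102.367 / 68.299 = 1.4988 → 1.499.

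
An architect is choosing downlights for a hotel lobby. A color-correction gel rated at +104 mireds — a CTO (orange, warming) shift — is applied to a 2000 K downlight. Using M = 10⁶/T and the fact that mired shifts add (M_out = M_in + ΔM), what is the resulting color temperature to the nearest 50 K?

1650 K

M_in = 10⁶/2000 = 500.00 mireds.
M_out = 500.00 + (+104) = 604.00 mireds.
T_out = 10⁶/604.00 = 1655.6 K → 1650 K.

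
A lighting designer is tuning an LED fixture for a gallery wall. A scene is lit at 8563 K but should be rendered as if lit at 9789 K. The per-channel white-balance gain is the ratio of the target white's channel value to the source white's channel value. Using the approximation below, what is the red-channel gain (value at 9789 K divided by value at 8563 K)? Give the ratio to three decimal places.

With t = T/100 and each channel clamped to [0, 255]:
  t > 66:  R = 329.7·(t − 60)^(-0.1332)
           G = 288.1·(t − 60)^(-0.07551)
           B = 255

At 8563 K (t = 85.63):
  R = 329.7·(85.63 − 60)^(-0.1332) = 329.7·25.63^(-0.1332) = 329.7·0.64916 = 214.029.
At 9789 K (t = 97.89):
  R = 329.7·(97.89 − 60)^(-0.1332) = 329.7·37.89^(-0.1332) = 329.7·0.61623 = 203.170.
Gain = 203.170 / 214.029 = 0.9493 → 0.949.

0.949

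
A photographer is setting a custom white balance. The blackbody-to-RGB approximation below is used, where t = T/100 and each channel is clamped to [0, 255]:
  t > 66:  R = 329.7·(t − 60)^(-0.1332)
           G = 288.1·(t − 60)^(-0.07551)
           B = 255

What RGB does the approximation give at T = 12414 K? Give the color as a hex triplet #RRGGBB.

t = 12414/100 = 124.14; the t > 66 branch applies.
R = 329.7·(124.14 − 60)^(-0.1332) = 329.7·64.14^(-0.1332) = 329.7·0.57450 = 189.413.
G = 288.1·(124.14 − 60)^(-0.07551) = 288.1·64.14^(-0.07551) = 288.1·0.73037 = 210.420.
B = 255 by definition for t > 66.
Rounded: (189, 210, 255).
In hex: #BDD2FF.

#BDD2FF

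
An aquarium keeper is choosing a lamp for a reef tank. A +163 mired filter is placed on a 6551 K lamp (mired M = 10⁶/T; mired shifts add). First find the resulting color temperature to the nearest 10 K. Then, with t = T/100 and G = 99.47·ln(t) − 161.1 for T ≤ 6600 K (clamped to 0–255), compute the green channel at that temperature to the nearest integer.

183

M_in = 10⁶/6551 = 152.65; M_out = 152.65 + (+163) = 315.65.
T_out = 10⁶/315.65 = 3168.1 K → 3170 K; t = 31.7.
G = 99.47·ln 31.7 − 161.1 = 99.47·3.4563 − 161.1 = 182.700.
Rounded: 183.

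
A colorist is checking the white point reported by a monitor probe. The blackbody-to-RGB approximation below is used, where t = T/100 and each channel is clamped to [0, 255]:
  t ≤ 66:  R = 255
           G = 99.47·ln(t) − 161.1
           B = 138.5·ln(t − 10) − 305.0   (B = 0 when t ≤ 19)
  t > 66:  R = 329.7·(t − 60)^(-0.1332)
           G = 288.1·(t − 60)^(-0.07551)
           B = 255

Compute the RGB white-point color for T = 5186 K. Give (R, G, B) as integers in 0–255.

(255, 232, 212)

t = 5186/100 = 51.86; the t ≤ 66 branch applies.
R = 255 by definition for t ≤ 66.
G = 99.47·ln 51.86 − 161.1 = 99.47·3.9485 − 161.1 = 231.662.
B = 138.5·ln(51.86 − 10) − 305.0 = 138.5·ln 41.86 − 305.0 = 138.5·3.7343 − 305.0 = 212.205.
Rounded: (255, 232, 212).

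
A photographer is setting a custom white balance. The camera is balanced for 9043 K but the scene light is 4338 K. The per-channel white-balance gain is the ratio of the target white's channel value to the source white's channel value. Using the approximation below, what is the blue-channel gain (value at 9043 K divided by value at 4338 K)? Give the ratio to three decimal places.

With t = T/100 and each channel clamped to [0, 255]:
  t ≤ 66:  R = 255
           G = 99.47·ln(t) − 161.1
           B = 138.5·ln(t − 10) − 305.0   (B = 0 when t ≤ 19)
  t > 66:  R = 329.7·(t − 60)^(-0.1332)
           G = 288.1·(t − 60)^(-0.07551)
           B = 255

1.410

At 4338 K (t = 43.38):
  B = 138.5·ln(43.38 − 10) − 305.0 = 138.5·ln 33.38 − 305.0 = 138.5·3.5080 − 305.0 = 180.852.
At 9043 K (t = 90.43):
  B = 255 by definition for t > 66.
Gain = 255.000 / 180.852 = 1.4100 → 1.410.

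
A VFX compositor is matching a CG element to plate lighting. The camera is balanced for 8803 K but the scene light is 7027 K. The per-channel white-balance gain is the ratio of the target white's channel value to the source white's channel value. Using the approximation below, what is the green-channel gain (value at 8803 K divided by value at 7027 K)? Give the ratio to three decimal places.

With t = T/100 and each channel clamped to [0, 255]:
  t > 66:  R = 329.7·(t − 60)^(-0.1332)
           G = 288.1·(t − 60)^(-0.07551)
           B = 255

At 7027 K (t = 70.27):
  G = 288.1·(70.27 − 60)^(-0.07551) = 288.1·10.27^(-0.07551) = 288.1·0.83872 = 241.635.
At 8803 K (t = 88.03):
  G = 288.1·(88.03 − 60)^(-0.07551) = 288.1·28.03^(-0.07551) = 288.1·0.77748 = 223.992.
Gain = 223.992 / 241.635 = 0.9270 → 0.927.

0.927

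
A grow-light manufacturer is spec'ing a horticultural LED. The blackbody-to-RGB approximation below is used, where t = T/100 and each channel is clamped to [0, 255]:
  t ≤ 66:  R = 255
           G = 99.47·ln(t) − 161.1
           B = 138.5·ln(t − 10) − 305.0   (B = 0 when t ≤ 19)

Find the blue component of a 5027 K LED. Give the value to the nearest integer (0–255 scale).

t = 5027/100 = 50.27; the t ≤ 66 branch applies.
B = 138.5·ln(50.27 − 10) − 305.0 = 138.5·ln 40.27 − 305.0 = 138.5·3.6956 − 305.0 = 206.842.
Rounded: 207.

207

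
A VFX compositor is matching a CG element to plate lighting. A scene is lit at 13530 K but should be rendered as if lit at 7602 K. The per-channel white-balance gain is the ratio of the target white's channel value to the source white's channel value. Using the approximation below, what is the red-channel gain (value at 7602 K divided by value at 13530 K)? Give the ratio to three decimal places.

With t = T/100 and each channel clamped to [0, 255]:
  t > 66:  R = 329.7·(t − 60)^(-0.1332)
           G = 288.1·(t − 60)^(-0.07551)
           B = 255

At 13530 K (t = 135.3):
  R = 329.7·(135.3 − 60)^(-0.1332) = 329.7·75.3^(-0.1332) = 329.7·0.56236 = 185.409.
At 7602 K (t = 76.02):
  R = 329.7·(76.02 − 60)^(-0.1332) = 329.7·16.02^(-0.1332) = 329.7·0.69110 = 227.855.
Gain = 227.855 / 185.409 = 1.2289 → 1.229.

1.229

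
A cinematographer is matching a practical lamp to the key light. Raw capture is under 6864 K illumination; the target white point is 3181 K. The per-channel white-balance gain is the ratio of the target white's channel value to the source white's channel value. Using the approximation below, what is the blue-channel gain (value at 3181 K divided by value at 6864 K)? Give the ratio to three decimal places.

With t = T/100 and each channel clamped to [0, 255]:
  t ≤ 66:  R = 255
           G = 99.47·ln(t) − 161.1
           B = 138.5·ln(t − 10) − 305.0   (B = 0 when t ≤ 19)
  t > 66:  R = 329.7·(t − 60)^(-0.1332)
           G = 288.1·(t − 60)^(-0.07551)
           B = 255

At 6864 K (t = 68.64):
  B = 255 by definition for t > 66.
At 3181 K (t = 31.81):
  B = 138.5·ln(31.81 − 10) − 305.0 = 138.5·ln 21.81 − 305.0 = 138.5·3.0824 − 305.0 = 121.908.
Gain = 121.908 / 255.000 = 0.4781 → 0.478.

0.478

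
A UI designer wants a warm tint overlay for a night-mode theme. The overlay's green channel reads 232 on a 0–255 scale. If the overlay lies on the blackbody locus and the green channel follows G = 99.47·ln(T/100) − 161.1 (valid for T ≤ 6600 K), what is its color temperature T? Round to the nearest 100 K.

ln t = (232 + 161.1) / 99.47 = 3.9519.
t = e^3.9519 = 52.036.
T = 100·t = 5204 K → 5200 K to the nearest 100 K.

5200 K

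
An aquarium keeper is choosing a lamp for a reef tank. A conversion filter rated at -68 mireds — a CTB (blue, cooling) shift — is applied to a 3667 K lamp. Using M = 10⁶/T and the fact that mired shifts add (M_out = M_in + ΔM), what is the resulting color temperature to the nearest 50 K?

M_in = 10⁶/3667 = 272.70 mireds.
M_out = 272.70 + (-68) = 204.70 mireds.
T_out = 10⁶/204.70 = 4885.1 K → 4900 K.

4900 K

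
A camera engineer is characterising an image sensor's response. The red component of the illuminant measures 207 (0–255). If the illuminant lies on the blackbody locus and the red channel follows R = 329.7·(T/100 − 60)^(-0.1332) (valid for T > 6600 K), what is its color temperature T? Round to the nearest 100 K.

9300 K

(t − 60)^(-0.1332) = 207/329.7 = 0.62784.
t − 60 = 0.62784^(1/-0.1332) = 0.62784^(-7.508) = 32.933, so t = 92.933.
T = 100·t = 9293 K → 9300 K to the nearest 100 K.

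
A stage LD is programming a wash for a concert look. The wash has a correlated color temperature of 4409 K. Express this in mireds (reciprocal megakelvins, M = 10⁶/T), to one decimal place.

226.8 mireds

M = 10⁶ / 4409 = 226.809 → 226.8 mireds.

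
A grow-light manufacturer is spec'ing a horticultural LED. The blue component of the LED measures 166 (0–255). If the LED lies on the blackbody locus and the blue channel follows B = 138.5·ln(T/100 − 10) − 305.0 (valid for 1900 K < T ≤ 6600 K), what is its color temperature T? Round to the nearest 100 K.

4000 K

ln(t − 10) = (166 + 305.0) / 138.5 = 3.4007.
t − 10 = e^3.4007 = 29.986, so t = 39.986.
T = 100·t = 3999 K → 4000 K to the nearest 100 K.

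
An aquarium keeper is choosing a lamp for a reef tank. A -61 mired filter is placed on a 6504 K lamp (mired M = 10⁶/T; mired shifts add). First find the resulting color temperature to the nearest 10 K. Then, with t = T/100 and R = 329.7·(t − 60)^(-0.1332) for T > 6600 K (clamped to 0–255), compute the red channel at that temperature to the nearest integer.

197

M_in = 10⁶/6504 = 153.75; M_out = 153.75 + (-61) = 92.75.
T_out = 10⁶/92.75 = 10781.5 K → 10780 K; t = 107.8.
R = 329.7·(107.8 − 60)^(-0.1332) = 329.7·47.8^(-0.1332) = 329.7·0.59745 = 196.979.
Rounded: 197.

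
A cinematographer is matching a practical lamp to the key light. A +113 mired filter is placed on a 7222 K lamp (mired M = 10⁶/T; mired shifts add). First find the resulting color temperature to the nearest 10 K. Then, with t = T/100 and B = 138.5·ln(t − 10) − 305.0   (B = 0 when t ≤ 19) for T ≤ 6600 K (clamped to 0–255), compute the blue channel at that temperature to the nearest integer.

M_in = 10⁶/7222 = 138.47; M_out = 138.47 + (+113) = 251.47.
T_out = 10⁶/251.47 = 3976.7 K → 3980 K; t = 39.8.
B = 138.5·ln(39.8 − 10) − 305.0 = 138.5·ln 29.8 − 305.0 = 138.5·3.3945 − 305.0 = 165.139.
Rounded: 165.

165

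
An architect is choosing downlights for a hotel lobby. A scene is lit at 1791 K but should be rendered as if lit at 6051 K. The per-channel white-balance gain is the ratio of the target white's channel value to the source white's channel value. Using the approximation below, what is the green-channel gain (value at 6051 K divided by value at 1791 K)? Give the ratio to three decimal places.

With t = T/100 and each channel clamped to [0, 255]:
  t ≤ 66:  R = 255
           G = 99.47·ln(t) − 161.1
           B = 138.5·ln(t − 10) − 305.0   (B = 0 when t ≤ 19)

1.962

At 1791 K (t = 17.91):
  G = 99.47·ln 17.91 − 161.1 = 99.47·2.8854 − 161.1 = 125.907.
At 6051 K (t = 60.51):
  G = 99.47·ln 60.51 − 161.1 = 99.47·4.1028 − 161.1 = 247.006.
Gain = 247.006 / 125.907 = 1.9618 → 1.962.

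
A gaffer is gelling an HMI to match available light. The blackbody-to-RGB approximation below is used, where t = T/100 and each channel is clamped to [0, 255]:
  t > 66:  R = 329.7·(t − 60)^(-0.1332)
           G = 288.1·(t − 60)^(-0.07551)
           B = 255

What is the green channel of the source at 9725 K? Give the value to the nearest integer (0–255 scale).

219

t = 9725/100 = 97.25; the t > 66 branch applies.
G = 288.1·(97.25 − 60)^(-0.07551) = 288.1·37.25^(-0.07551) = 288.1·0.76096 = 219.234.
Rounded: 219.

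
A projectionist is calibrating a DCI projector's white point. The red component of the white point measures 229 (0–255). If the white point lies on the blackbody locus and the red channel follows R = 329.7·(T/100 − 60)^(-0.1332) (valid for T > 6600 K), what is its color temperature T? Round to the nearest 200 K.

7600 K

(t − 60)^(-0.1332) = 229/329.7 = 0.69457.
t − 60 = 0.69457^(1/-0.1332) = 0.69457^(-7.508) = 15.428, so t = 75.428.
T = 100·t = 7543 K → 7600 K to the nearest 200 K.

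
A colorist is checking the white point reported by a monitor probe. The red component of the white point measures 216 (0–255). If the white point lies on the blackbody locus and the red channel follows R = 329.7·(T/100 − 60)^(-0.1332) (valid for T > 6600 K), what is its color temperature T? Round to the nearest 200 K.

8400 K

(t − 60)^(-0.1332) = 216/329.7 = 0.65514.
t − 60 = 0.65514^(1/-0.1332) = 0.65514^(-7.508) = 23.926, so t = 83.926.
T = 100·t = 8393 K → 8400 K to the nearest 200 K.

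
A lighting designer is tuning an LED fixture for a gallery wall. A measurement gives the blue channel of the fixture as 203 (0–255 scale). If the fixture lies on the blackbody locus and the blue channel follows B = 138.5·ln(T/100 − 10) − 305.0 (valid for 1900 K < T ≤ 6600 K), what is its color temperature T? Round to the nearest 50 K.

ln(t − 10) = (203 + 305.0) / 138.5 = 3.6679.
t − 10 = e^3.6679 = 39.168, so t = 49.168.
T = 100·t = 4917 K → 4900 K to the nearest 50 K.

4900 K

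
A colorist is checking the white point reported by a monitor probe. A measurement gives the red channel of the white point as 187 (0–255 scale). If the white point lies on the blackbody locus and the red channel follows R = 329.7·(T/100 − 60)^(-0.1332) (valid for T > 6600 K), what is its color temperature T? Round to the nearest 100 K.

13100 K

(t − 60)^(-0.1332) = 187/329.7 = 0.56718.
t − 60 = 0.56718^(1/-0.1332) = 0.56718^(-7.508) = 70.620, so t = 130.620.
T = 100·t = 13062 K → 13100 K to the nearest 100 K.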